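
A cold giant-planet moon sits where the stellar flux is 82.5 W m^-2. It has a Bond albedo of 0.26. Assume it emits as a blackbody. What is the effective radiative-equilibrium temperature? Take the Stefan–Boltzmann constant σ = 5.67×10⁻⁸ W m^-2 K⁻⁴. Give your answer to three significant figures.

Averaging over the sphere, the absorbed flux is S(1−α)/4 = 15.26 W m^-2.
Balancing against σT⁴: T = (15.26/5.67×10⁻⁸)^(1/4) = 128.1 K.

128 K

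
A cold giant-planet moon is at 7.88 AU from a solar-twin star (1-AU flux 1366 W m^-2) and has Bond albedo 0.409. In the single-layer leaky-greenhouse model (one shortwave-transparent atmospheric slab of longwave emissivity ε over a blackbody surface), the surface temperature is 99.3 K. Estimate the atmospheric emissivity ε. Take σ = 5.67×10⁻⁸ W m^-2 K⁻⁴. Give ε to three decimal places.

Flux at the orbit: S = 1366/(7.88)² = 22.00 W m^-2.
Effective temperature: T_e = [S(1−α)/(4σ)]^(1/4) = 87.01 K.
Since (2−ε)/2 = (T_e/T_s)⁴ = 0.5896, ε = 0.8208.

0.821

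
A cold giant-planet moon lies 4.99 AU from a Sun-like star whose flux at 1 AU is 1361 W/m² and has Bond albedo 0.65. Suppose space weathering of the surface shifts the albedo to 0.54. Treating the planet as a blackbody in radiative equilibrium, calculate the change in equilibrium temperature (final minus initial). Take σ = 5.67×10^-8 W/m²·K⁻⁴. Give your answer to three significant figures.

Irradiance scales as 1/d², so S = 1361 W/m² × (1/4.99)² = 54.66 W/m².
With α = 0.65, T₁ = 95.83 K.
After:  T₂ = [54.66·0.46/(4σ)]^(1/4) = 102.6 K.
ΔT = T₂ − T₁ = 6.777 K.

6.78 K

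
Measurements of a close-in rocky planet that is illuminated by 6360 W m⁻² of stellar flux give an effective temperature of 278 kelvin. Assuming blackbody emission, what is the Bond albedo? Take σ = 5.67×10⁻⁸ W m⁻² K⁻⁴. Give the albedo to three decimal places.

0.787

From σT⁴ = S(1−α)/4 we invert for α: 1−α = 4σT⁴/S.
σT⁴ = 338.7 W m⁻², so 4σT⁴ = 1355 W m⁻².
1−α = 1355/6360 = 0.2130, so α = 0.7870.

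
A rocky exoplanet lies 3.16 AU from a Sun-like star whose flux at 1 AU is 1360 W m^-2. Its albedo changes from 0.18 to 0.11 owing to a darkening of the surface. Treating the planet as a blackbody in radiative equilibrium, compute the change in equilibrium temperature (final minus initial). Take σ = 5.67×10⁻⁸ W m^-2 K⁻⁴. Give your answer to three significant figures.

3.08 K

By the inverse-square law, S = 1360/3.16² = 136.2 W m^-2.
Before: T₁ = [136.2·0.82/(4σ)]^(1/4) = 149.0 K.
With α = 0.11, T₂ = 152.0 K.
Change: 152.0 − 149.0 = 3.082 K.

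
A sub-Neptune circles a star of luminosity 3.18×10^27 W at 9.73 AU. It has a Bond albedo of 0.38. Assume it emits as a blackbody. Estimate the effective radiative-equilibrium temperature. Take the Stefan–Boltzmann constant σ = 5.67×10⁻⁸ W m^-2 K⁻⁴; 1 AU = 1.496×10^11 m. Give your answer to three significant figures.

134 K

Orbital distance: d = 9.73 AU = 1.456×10^12 m.
Flux at the orbit: S = L/(4πd²) = 3.18×10^27/(4π·(1.46×10^12)²) = 119.4 W m^-2.
The planet absorbs (1−α)S over its disc πR² and re-emits over 4πR², so the mean absorbed flux is (1−0.38)·119.4/4 = 18.51 W m^-2.
Balancing against σT⁴: T = (18.51/5.67×10⁻⁸)^(1/4) = 134.4 K.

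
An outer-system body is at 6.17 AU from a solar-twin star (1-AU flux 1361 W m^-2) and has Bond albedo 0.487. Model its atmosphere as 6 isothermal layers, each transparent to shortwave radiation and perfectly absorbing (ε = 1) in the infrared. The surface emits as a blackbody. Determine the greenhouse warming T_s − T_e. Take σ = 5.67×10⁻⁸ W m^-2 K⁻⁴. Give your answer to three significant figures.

59.4 kelvin

Irradiance scales as 1/d², so S = 1361 W m^-2 × (1/6.17)² = 35.75 W m^-2.
OLR = S(1−α)/4 = 4.585 W m^-2; the top layer radiates at T_e = 94.83 K.
T_s = (N+1)^(1/4)·T_e = 154.2 K.
So the greenhouse effect raises the surface by 154.2 − 94.83 = 59.42 K.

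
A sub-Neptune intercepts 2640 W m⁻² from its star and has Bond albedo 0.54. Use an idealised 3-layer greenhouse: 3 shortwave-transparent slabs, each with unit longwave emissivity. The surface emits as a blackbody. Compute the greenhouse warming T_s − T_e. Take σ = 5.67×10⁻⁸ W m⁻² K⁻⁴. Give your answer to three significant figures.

112 kelvin

OLR = S(1−α)/4 = 303.6 W m⁻²; the top layer radiates at T_e = 270.5 K.
Surface: T_s = (4)^¼·T_e = 382.6 K.
Warming: T_s − T_e = 112.0 K.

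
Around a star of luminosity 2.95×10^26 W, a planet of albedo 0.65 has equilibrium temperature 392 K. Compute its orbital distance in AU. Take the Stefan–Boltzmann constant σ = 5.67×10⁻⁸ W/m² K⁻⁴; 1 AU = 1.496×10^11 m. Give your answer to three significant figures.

0.262 AU

Energy balance gives S = 4σT⁴/(1−α) = 15300 W/m².
S = L/(4πd²) → d = √(L/4πS) = √(2.95×10^26/(4π·15300)) = 3.917×10^10 m = 0.2618 AU.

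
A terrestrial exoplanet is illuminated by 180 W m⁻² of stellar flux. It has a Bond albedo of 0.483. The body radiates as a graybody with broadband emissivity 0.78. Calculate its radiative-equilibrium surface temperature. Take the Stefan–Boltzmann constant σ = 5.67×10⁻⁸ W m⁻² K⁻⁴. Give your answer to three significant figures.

151 kelvin

Absorbed flux (global mean): S(1−α)/4 = 180.0·0.517/4 = 23.27 W m⁻².
Radiative balance εσT⁴ = 23.27 gives T = [23.27/(0.78·σ)]^(1/4) = 151.4 K.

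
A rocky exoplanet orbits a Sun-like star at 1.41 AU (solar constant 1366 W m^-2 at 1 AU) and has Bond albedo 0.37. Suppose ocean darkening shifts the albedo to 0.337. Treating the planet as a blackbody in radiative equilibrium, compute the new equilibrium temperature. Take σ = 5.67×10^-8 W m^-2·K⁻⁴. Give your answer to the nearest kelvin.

Irradiance scales as 1/d², so S = 1366 W m^-2 × (1/1.41)² = 687.1 W m^-2.
New equilibrium: T₂ = [(1−0.337)·687.1/(4σ)]^(1/4) = 211.7 K.

212 K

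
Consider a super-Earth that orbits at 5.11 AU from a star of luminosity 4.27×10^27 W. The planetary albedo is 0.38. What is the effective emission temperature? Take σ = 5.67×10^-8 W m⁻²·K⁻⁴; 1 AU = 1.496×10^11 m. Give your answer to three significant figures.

d = 5.11 × 1.496×10^11 m = 7.645×10^11 m.
Flux at the orbit: S = L/(4πd²) = 4.27×10^27/(4π·(7.64×10^11)²) = 581.5 W m⁻².
The planet absorbs (1−α)S over its disc πR² and re-emits over 4πR², so the mean absorbed flux is (1−0.38)·581.5/4 = 90.12 W m⁻².
Balancing against σT⁴: T = (90.12/5.67×10⁻⁸)^(1/4) = 199.7 K.

200 K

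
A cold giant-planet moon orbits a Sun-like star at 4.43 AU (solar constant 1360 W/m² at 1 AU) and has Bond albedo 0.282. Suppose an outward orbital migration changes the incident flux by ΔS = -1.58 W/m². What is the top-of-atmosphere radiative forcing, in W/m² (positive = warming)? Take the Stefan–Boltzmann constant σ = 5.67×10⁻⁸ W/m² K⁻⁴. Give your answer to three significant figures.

-0.284 W/m²

Irradiance scales as 1/d², so S = 1360 W/m² × (1/4.43)² = 69.30 W/m².
TOA radiative forcing: ΔF = (1−α)ΔS/4 = 0.718·(-1.58)/4 = -0.2836 W/m².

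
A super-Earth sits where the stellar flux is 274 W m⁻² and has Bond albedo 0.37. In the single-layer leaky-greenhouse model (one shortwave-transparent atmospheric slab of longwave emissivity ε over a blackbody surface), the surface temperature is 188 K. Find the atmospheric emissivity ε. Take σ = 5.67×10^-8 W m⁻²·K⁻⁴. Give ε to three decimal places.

TOA balance gives T_e = 166.1 K.
Since (2−ε)/2 = (T_e/T_s)⁴ = 0.6093, ε = 0.7814.

0.781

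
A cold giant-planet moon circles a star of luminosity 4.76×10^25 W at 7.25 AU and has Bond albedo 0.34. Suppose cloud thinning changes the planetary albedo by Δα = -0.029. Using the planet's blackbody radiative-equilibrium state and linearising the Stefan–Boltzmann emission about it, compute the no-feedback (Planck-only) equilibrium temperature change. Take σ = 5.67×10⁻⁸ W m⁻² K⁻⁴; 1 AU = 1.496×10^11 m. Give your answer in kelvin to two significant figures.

Orbital distance: d = 7.25 AU = 1.085×10^12 m.
Flux at the orbit: S = L/(4πd²) = 4.76×10^25/(4π·(1.08×10^12)²) = 3.220 W m⁻².
Unperturbed T_e = [3.220·(1−0.34)/(4σ)]^¼ = 55.33 K.
TOA radiative forcing: ΔF = −S·Δα/4 = −3.220·(-0.029)/4 = 0.02335 W m⁻².
The Planck feedback parameter is 4σT_e³ = 0.03841 W m⁻²/K.
Hence the no-feedback warming is ΔF/(4σT_e³) = 0.608 K.

0.61 kelvin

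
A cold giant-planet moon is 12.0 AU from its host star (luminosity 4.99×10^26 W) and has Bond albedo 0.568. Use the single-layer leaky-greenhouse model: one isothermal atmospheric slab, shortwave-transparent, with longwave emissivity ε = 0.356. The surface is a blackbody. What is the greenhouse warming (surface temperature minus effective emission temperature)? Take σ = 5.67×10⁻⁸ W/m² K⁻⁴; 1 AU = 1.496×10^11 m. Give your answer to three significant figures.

3.50 K

d = 12.0 × 1.496×10^11 m = 1.795×10^12 m.
Flux at the orbit: S = L/(4πd²) = 4.99×10^26/(4π·(1.80×10^12)²) = 12.32 W/m².
Effective emission temperature (TOA balance): σT_e⁴ = S(1−α)/4 = 1.331 W/m² → T_e = 69.60 K.
The surface balance (absorbed SW + ε·downward IR = σT_s⁴) with T_a⁴ = T_s⁴/2 reduces to T_s = T_e·[2/(2−ε)]^¼ = 73.10 K.
T_s − T_e = 73.10 − 69.60 = 3.496 K.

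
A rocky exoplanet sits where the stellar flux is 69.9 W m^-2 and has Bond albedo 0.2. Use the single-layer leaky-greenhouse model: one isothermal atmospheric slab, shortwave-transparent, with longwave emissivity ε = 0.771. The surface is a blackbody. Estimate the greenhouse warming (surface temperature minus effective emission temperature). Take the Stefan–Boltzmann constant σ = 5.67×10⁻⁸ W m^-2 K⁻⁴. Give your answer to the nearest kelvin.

At the top of the atmosphere, σT_e⁴ = S(1−α)/4 = 13.98 W m^-2, giving T_e = 125.3 K.
The surface balance (absorbed SW + ε·downward IR = σT_s⁴) with T_a⁴ = T_s⁴/2 reduces to T_s = T_e·[2/(2−ε)]^¼ = 141.5 K.
T_s − T_e = 141.5 − 125.3 = 16.22 K.

16 kelvin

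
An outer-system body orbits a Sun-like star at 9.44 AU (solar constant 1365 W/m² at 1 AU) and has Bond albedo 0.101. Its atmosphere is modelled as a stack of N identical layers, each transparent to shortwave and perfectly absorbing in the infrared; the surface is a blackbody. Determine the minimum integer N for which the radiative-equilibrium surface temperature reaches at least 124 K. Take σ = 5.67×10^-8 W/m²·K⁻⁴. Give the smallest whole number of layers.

3

Irradiance scales as 1/d², so S = 1365 W/m² × (1/9.44)² = 15.32 W/m².
OLR = S(1−α)/4 = 3.443 W/m²; the top layer radiates at T_e = 88.27 K.
Since T_s⁴ = (N+1)T_e⁴, we need N ≥ (T_s/T_e)⁴ − 1 = 2.894.
Rounding up, N = 3.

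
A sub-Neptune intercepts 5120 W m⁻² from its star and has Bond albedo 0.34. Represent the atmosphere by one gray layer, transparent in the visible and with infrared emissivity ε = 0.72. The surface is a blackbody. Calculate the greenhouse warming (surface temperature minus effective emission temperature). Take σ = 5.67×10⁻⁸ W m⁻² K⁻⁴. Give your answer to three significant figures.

41.2 K

At the top of the atmosphere, σT_e⁴ = S(1−α)/4 = 844.8 W m⁻², giving T_e = 349.4 K.
For a single slab of emissivity ε, T_s⁴ = 2T_e⁴/(2−ε); thus T_s = 349.4·(1.562)^(1/4) = 390.6 K.
Greenhouse warming: T_s − T_e = 41.24 K.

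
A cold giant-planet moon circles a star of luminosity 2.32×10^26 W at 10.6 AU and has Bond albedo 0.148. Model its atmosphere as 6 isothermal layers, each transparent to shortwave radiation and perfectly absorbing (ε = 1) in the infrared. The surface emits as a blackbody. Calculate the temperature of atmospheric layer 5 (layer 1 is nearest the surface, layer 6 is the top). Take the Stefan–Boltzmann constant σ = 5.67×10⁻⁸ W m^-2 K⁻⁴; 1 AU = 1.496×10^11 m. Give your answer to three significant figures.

86.2 kelvin

d = 10.6 × 1.496×10^11 m = 1.586×10^12 m.
Flux at the orbit: S = L/(4πd²) = 2.32×10^26/(4π·(1.59×10^12)²) = 7.342 W m^-2.
OLR = S(1−α)/4 = 1.564 W m^-2; the top layer radiates at T_e = 72.47 K.
The net upward flux σT_e⁴ is constant between every pair of levels, so T_k⁴ = (N+1−k)T_e⁴.
With k = 5: T_5 = (6+1−5)^¼·72.47 K = 86.18 K.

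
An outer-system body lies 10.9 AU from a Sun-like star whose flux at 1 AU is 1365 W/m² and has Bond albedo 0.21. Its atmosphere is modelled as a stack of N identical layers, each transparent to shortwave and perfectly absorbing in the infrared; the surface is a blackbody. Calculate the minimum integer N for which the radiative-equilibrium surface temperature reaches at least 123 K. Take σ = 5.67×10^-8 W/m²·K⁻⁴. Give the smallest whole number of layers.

Flux at the orbit: S = 1365/(10.9)² = 11.49 W/m².
Top-of-atmosphere balance: σT_e⁴ = S(1−α)/4 = 2.269 W/m² → T_e = 79.54 K.
Since T_s⁴ = (N+1)T_e⁴, we need N ≥ (T_s/T_e)⁴ − 1 = 4.719.
The minimum whole number is N = 5.

5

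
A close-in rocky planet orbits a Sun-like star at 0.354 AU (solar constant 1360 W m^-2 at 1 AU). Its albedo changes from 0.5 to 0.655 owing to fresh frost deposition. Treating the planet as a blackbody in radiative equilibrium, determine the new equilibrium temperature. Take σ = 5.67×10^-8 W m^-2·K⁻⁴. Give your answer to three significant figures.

358 K

Flux at the orbit: S = 1360/(0.354)² = 10850 W m^-2.
New equilibrium: T₂ = [(1−0.655)·10850/(4σ)]^(1/4) = 358.4 K.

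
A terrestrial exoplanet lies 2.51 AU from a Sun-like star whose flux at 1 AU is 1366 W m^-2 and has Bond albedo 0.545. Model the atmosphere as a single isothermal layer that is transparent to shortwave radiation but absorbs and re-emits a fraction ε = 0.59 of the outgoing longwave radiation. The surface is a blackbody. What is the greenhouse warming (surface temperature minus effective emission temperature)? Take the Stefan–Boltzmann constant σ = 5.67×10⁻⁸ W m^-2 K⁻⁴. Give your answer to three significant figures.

Flux at the orbit: S = 1366/(2.51)² = 216.8 W m^-2.
At the top of the atmosphere, σT_e⁴ = S(1−α)/4 = 24.66 W m^-2, giving T_e = 144.4 K.
The surface balance (absorbed SW + ε·downward IR = σT_s⁴) with T_a⁴ = T_s⁴/2 reduces to T_s = T_e·[2/(2−ε)]^¼ = 157.6 K.
Greenhouse warming: T_s − T_e = 13.19 K.

13.2 K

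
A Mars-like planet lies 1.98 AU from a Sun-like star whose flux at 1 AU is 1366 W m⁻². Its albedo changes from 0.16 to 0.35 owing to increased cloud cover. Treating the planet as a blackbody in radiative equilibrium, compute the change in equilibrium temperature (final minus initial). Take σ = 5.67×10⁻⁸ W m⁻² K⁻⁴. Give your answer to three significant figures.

By the inverse-square law, S = 1366/1.98² = 348.4 W m⁻².
With α = 0.16, T₁ = 189.5 K.
Final:   T₂ = [S(1−0.35)/(4σ)]^(1/4) = 177.8 K.
ΔT = T₂ − T₁ = -11.77 K.

-11.8 kelvin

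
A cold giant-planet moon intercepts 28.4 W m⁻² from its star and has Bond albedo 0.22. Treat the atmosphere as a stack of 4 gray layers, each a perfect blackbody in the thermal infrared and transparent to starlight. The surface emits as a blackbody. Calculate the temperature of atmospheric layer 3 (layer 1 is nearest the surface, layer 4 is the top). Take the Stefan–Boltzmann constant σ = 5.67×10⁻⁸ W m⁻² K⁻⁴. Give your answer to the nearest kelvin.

118 kelvin

The effective emission temperature is T_e = [S(1−α)/(4σ)]^¼ = 99.41 K.
The net upward flux σT_e⁴ is constant between every pair of levels, so T_k⁴ = (N+1−k)T_e⁴.
With k = 3: T_3 = (4+1−3)^¼·99.41 K = 118.2 K.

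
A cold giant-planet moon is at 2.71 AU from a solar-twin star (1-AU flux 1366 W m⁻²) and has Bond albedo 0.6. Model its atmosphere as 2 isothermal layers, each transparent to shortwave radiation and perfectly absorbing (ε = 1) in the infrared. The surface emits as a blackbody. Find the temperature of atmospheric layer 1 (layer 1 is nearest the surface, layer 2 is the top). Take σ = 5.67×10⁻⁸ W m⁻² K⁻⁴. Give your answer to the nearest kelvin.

160 K

Irradiance scales as 1/d², so S = 1366 W m⁻² × (1/2.71)² = 186.0 W m⁻².
Top-of-atmosphere balance: σT_e⁴ = S(1−α)/4 = 18.60 W m⁻² → T_e = 134.6 K.
In the N-layer model, layer k (counted from the surface) has T_k = (N+1−k)^(1/4)·T_e.
With k = 1: T_1 = (2+1−1)^¼·134.6 K = 160.0 K.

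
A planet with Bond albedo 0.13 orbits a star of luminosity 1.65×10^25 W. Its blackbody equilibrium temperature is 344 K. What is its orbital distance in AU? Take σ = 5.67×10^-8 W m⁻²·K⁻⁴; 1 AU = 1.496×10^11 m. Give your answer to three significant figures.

Required flux: S = 4σT⁴/(1−α) = 3651 W m⁻².
From L = 4πd²S, d = √(1.65×10^25/(4π·3651)) = 1.897×10^10 m = 0.1268 AU.

0.127 AU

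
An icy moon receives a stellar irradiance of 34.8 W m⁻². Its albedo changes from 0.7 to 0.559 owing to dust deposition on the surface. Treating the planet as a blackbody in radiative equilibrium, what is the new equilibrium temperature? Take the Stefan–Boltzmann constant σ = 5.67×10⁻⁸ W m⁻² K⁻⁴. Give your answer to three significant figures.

90.7 K

With the new albedo, S(1−α₂)/4 = 3.837 W m⁻², so T₂ = 90.70 K.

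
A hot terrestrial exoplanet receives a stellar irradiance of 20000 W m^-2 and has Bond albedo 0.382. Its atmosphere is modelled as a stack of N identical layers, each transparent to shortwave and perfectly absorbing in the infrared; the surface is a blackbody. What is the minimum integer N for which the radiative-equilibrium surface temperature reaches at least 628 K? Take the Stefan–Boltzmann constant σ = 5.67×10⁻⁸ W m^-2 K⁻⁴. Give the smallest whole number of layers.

2

OLR = S(1−α)/4 = 3090 W m^-2; the top layer radiates at T_e = 483.2 K.
Need (N+1)T_e⁴ ≥ T_s⁴, i.e. N+1 ≥ (628/483.2)⁴ = 2.854.
So N ≥ 1.854; the smallest integer is N = 2.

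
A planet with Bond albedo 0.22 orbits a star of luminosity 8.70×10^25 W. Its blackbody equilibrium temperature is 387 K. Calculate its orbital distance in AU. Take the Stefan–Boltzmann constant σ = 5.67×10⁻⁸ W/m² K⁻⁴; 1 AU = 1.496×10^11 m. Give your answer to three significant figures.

The flux needed for this T is 4σT⁴/(1−0.22) = 6522 W/m².
S = L/(4πd²) → d = √(L/4πS) = √(8.70×10^25/(4π·6522)) = 3.258×10^10 m = 0.2178 AU.

0.218 AU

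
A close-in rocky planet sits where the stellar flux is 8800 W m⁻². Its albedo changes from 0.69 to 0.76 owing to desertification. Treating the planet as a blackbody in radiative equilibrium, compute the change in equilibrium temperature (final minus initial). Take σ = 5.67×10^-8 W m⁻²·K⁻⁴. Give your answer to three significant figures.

Before: T₁ = [8800·0.31/(4σ)]^(1/4) = 331.2 K.
With α = 0.76, T₂ = 310.6 K.
ΔT = T₂ − T₁ = -20.53 K.

-20.5 K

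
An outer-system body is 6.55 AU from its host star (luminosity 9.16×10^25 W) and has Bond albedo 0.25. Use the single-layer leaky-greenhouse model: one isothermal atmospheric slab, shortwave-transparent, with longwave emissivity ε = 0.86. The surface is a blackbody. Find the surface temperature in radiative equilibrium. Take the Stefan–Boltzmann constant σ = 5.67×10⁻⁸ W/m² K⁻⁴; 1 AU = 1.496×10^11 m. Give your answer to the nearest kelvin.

d = 6.55 × 1.496×10^11 m = 9.799×10^11 m.
Flux at the orbit: S = L/(4πd²) = 9.16×10^25/(4π·(9.80×10^11)²) = 7.592 W/m².
The planet radiates to space at T_e = [S(1−α)/(4σ)]^(1/4) = 70.78 K.
For a single slab of emissivity ε, T_s⁴ = 2T_e⁴/(2−ε); thus T_s = 70.78·(1.754)^(1/4) = 81.46 K.

81 K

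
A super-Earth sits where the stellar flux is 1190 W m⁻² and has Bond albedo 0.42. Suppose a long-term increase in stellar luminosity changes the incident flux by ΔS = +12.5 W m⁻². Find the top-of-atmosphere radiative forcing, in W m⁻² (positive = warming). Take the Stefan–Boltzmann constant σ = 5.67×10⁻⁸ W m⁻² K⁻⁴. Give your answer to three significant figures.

1.81 W m⁻²

ΔF = Δ[S(1−α)]/4 = (1−0.42)·+12.5/4 = 1.813 W m⁻².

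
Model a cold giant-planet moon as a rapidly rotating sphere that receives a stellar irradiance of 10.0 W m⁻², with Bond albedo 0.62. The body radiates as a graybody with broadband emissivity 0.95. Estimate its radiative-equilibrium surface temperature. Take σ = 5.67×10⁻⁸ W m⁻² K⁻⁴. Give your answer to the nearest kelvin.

Averaging over the sphere, the absorbed flux is S(1−α)/4 = 0.9500 W m⁻².
Radiative balance εσT⁴ = 0.9500 gives T = [0.9500/(0.95·σ)]^(1/4) = 64.80 K.

65 kelvin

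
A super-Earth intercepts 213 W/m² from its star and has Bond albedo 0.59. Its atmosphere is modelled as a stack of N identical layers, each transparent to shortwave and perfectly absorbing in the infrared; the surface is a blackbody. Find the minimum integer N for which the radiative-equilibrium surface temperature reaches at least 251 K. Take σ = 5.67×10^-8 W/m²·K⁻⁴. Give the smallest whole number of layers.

OLR = S(1−α)/4 = 21.83 W/m²; the top layer radiates at T_e = 140.1 K.
Since T_s⁴ = (N+1)T_e⁴, we need N ≥ (T_s/T_e)⁴ − 1 = 9.308.
So N ≥ 9.308; the smallest integer is N = 10.

10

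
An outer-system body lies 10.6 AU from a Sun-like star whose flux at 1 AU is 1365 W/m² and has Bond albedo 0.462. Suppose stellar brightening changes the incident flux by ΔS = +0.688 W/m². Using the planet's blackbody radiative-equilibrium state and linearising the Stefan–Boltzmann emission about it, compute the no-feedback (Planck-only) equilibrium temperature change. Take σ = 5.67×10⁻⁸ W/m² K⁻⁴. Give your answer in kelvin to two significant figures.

By the inverse-square law, S = 1365/10.6² = 12.15 W/m².
The baseline emission temperature is T_e = 73.27 K.
Only a fraction (1−α) is absorbed and it's spread over 4πR², so ΔF = (1−α)ΔS/4 = 0.09254 W/m².
The Planck feedback parameter is 4σT_e³ = 0.08920 W/m²/K.
Hence the no-feedback warming is ΔF/(4σT_e³) = 1.04 K.

1.0 kelvin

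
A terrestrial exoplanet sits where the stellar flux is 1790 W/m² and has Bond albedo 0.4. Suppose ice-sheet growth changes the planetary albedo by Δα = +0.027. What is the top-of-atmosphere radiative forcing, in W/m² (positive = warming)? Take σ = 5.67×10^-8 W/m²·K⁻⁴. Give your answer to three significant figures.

TOA radiative forcing: ΔF = −S·Δα/4 = −1790·(+0.027)/4 = -12.08 W/m².

-12.1 W/m²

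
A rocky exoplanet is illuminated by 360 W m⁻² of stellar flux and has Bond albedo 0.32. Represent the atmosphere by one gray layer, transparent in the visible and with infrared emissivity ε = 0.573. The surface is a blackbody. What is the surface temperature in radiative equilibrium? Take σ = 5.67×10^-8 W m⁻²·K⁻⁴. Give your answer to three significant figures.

At the top of the atmosphere, σT_e⁴ = S(1−α)/4 = 61.20 W m⁻², giving T_e = 181.3 K.
For a single slab of emissivity ε, T_s⁴ = 2T_e⁴/(2−ε); thus T_s = 181.3·(1.402)^(1/4) = 197.2 K.

197 kelvin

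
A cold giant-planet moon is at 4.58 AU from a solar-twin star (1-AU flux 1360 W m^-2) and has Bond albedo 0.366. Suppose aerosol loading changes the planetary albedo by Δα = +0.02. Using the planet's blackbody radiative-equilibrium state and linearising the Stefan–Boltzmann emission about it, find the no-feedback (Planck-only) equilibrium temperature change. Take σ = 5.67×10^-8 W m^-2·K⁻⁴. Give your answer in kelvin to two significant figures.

-0.92 kelvin

Irradiance scales as 1/d², so S = 1360 W m^-2 × (1/4.58)² = 64.83 W m^-2.
The baseline emission temperature is T_e = 116.0 K.
ΔF = −(S/4)Δα = −(64.83/4)×(+0.02) = -0.3242 W m^-2.
The Planck feedback parameter is 4σT_e³ = 0.3543 W m^-2/K.
So ΔT₀ = -0.3242/0.3543 = -0.915 K.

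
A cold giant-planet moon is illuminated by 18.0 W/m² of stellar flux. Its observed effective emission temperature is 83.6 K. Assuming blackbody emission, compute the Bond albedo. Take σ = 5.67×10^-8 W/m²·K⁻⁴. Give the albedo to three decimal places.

0.385

From σT⁴ = S(1−α)/4 we invert for α: 1−α = 4σT⁴/S.
4σT⁴ = 4·5.67×10⁻⁸·(83.6)⁴ = 11.08 W/m².
1−α = 11.08/18.00 = 0.6155, so α = 0.3845.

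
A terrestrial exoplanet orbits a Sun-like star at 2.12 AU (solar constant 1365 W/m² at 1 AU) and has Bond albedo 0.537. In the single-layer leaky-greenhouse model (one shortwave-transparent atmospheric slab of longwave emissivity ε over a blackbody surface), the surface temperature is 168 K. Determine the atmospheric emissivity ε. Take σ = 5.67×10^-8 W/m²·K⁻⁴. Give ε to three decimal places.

Flux at the orbit: S = 1365/(2.12)² = 303.7 W/m².
TOA balance gives T_e = 157.8 K.
Inverting T_s⁴ = 2T_e⁴/(2−ε): (T_e/T_s)⁴ = 0.7783, so ε = 2(1 − 0.7783) = 0.4433.

0.443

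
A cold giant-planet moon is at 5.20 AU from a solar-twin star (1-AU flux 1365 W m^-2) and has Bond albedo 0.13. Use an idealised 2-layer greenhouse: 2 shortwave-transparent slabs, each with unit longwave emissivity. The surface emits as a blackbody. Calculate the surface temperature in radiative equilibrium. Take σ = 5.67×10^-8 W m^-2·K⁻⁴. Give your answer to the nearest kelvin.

155 kelvin

By the inverse-square law, S = 1365/5.20² = 50.48 W m^-2.
The effective emission temperature is T_e = [S(1−α)/(4σ)]^¼ = 118.0 K.
With N = 2 opaque layers, T_s = (N+1)^(1/4)·T_e = 3^(1/4)·118.0 = 155.2 K.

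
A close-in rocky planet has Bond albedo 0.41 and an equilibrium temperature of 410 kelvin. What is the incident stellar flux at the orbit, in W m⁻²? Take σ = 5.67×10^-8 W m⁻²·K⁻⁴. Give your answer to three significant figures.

Invert the energy balance for S: S = 4σT⁴/(1−α).
The emitted flux is σT⁴ = 1602 W m⁻².
So S = 4×1602/(1−0.41) = 10860 W m⁻².

10900 W m⁻²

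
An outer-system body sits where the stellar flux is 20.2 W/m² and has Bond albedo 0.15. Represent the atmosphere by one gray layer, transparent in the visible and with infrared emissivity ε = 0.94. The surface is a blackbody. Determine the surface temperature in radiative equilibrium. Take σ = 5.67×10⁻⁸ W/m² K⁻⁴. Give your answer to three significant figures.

109 K

At the top of the atmosphere, σT_e⁴ = S(1−α)/4 = 4.292 W/m², giving T_e = 93.28 K.
The surface balance (absorbed SW + ε·downward IR = σT_s⁴) with T_a⁴ = T_s⁴/2 reduces to T_s = T_e·[2/(2−ε)]^¼ = 109.3 K.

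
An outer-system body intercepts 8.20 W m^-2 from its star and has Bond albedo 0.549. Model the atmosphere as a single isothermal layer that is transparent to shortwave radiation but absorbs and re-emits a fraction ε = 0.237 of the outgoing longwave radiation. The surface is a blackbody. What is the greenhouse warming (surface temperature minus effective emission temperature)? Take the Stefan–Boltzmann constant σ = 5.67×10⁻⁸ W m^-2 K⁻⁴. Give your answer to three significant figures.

At the top of the atmosphere, σT_e⁴ = S(1−α)/4 = 0.9245 W m^-2, giving T_e = 63.55 K.
For a single slab of emissivity ε, T_s⁴ = 2T_e⁴/(2−ε); thus T_s = 63.55·(1.134)^(1/4) = 65.58 K.
Greenhouse warming: T_s − T_e = 2.036 K.

2.04 K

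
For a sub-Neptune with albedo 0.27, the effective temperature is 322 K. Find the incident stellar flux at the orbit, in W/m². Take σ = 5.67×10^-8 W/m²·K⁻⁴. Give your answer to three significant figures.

3340 W/m²

From S(1−α)/4 = σT⁴: S = 4σT⁴/(1−α).
σT⁴ = 5.67×10⁻⁸·(322)⁴ = 609.5 W/m².
S = 4·609.5/0.73 = 3340 W/m².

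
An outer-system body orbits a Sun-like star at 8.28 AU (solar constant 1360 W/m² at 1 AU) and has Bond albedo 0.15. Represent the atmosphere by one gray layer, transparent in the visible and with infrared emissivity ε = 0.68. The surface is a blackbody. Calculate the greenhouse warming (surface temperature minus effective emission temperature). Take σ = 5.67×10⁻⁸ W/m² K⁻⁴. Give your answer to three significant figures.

10.2 K

By the inverse-square law, S = 1360/8.28² = 19.84 W/m².
At the top of the atmosphere, σT_e⁴ = S(1−α)/4 = 4.215 W/m², giving T_e = 92.86 K.
For a single slab of emissivity ε, T_s⁴ = 2T_e⁴/(2−ε); thus T_s = 92.86·(1.515)^(1/4) = 103.0 K.
The atmosphere warms the surface by 10.16 K.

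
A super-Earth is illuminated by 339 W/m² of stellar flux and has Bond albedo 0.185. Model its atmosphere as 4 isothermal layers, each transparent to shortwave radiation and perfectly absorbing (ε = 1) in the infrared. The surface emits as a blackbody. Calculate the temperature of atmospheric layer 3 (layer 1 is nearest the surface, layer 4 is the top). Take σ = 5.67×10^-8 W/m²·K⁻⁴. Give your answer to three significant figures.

222 K

The effective emission temperature is T_e = [S(1−α)/(4σ)]^¼ = 186.8 K.
Each opaque layer satisfies 2T_j⁴ = T_{j−1}⁴ + T_{j+1}⁴, giving T_k⁴ = (N+1−k)T_e⁴.
With k = 3: T_3 = (4+1−3)^¼·186.8 K = 222.2 K.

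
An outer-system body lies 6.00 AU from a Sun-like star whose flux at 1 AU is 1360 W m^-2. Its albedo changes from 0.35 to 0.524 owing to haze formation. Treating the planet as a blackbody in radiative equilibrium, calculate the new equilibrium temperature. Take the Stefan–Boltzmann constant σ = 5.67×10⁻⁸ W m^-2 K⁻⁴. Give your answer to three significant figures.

Irradiance scales as 1/d², so S = 1360 W m^-2 × (1/6.00)² = 37.78 W m^-2.
New equilibrium: T₂ = [(1−0.524)·37.78/(4σ)]^(1/4) = 94.36 K.

94.4 kelvin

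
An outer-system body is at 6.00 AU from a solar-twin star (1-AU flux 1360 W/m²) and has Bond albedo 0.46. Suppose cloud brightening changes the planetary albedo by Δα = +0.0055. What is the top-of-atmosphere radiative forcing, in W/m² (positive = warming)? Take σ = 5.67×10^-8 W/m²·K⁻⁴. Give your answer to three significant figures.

Flux at the orbit: S = 1360/(6.00)² = 37.78 W/m².
ΔF = −(S/4)Δα = −(37.78/4)×(+0.0055) = -0.05194 W/m².

-0.0519 W/m²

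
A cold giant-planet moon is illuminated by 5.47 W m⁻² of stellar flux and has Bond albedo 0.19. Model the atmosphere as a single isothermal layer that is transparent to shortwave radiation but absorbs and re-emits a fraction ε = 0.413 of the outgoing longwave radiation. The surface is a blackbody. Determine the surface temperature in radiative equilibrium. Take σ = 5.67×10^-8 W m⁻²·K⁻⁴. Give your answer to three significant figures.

The planet radiates to space at T_e = [S(1−α)/(4σ)]^(1/4) = 66.48 K.
For a single slab of emissivity ε, T_s⁴ = 2T_e⁴/(2−ε); thus T_s = 66.48·(1.26)^(1/4) = 70.44 K.

70.4 K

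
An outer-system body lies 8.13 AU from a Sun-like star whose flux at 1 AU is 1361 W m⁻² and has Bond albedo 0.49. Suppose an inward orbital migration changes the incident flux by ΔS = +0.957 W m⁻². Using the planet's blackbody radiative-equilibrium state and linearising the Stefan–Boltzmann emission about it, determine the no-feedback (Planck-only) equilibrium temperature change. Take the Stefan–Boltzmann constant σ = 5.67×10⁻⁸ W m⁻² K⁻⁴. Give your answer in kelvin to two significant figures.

By the inverse-square law, S = 1361/8.13² = 20.59 W m⁻².
Reference equilibrium: T_e = [S(1−α)/(4σ)]^(1/4) = 82.49 K.
Only a fraction (1−α) is absorbed and it's spread over 4πR², so ΔF = (1−α)ΔS/4 = 0.1220 W m⁻².
The Planck feedback parameter is 4σT_e³ = 0.1273 W m⁻²/K.
Hence the no-feedback warming is ΔF/(4σT_e³) = 0.958 K.

0.96 K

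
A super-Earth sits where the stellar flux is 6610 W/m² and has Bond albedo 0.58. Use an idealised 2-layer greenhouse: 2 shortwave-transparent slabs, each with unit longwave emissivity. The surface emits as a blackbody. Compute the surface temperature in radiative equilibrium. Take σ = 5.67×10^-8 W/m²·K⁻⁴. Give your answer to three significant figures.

438 K

OLR = S(1−α)/4 = 694.1 W/m²; the top layer radiates at T_e = 332.6 K.
With N = 2 opaque layers, T_s = (N+1)^(1/4)·T_e = 3^(1/4)·332.6 = 437.8 K.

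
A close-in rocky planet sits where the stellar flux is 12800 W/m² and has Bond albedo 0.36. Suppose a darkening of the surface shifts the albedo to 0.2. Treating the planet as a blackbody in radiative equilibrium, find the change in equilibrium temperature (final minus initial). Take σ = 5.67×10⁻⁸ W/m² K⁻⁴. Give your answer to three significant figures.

25.0 K

Before: T₁ = [12800·0.64/(4σ)]^(1/4) = 436.0 K.
Final:   T₂ = [S(1−0.2)/(4σ)]^(1/4) = 461.0 K.
ΔT = T₂ − T₁ = 25.01 K.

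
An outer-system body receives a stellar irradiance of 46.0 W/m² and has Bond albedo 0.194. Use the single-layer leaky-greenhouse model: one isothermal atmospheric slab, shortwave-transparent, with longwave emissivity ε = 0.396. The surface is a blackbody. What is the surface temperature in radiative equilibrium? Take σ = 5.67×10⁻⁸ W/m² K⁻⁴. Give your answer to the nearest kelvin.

The planet radiates to space at T_e = [S(1−α)/(4σ)]^(1/4) = 113.1 K.
The surface balance (absorbed SW + ε·downward IR = σT_s⁴) with T_a⁴ = T_s⁴/2 reduces to T_s = T_e·[2/(2−ε)]^¼ = 119.5 K.

119 kelvin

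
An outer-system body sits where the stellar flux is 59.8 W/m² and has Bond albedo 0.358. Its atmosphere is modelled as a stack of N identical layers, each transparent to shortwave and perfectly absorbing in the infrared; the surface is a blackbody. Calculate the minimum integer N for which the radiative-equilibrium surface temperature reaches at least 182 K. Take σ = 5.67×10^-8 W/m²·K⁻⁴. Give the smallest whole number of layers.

Top-of-atmosphere balance: σT_e⁴ = S(1−α)/4 = 9.598 W/m² → T_e = 114.1 K.
T_s = (N+1)^(1/4)·T_e ≥ 182 K requires N+1 ≥ (T_s/T_e)⁴ = (182/114.1)⁴ = 6.482.
Rounding up, N = 6.

6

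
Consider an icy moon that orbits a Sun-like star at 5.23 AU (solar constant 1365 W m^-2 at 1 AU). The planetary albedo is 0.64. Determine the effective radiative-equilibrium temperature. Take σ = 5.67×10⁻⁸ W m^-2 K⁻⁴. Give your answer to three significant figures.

Flux at the orbit: S = 1365/(5.23)² = 49.90 W m^-2.
The planet absorbs (1−α)S over its disc πR² and re-emits over 4πR², so the mean absorbed flux is (1−0.64)·49.90/4 = 4.491 W m^-2.
Balancing against σT⁴: T = (4.491/5.67×10⁻⁸)^(1/4) = 94.34 K.

94.3 K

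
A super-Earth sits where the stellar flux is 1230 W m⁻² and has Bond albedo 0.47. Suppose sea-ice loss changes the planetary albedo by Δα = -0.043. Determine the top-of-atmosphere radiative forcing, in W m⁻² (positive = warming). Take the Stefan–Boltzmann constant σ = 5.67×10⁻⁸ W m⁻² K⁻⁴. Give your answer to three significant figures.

13.2 W m⁻²

TOA radiative forcing: ΔF = −S·Δα/4 = −1230·(-0.043)/4 = 13.22 W m⁻².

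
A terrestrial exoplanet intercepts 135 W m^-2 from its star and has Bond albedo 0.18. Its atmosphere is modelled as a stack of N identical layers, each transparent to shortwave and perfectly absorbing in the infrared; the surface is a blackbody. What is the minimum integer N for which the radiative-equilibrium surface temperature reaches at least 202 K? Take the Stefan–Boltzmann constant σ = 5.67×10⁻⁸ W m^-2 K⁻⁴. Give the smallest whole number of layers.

3

The effective emission temperature is T_e = [S(1−α)/(4σ)]^¼ = 148.6 K.
Need (N+1)T_e⁴ ≥ T_s⁴, i.e. N+1 ≥ (202/148.6)⁴ = 3.411.
So N ≥ 2.411; the smallest integer is N = 3.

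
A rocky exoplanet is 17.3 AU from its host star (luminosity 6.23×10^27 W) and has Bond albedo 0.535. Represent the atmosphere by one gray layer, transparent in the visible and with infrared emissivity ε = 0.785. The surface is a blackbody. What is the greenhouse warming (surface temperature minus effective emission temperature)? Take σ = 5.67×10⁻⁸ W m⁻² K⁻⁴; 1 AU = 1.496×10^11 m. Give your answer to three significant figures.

d = 17.3 × 1.496×10^11 m = 2.588×10^12 m.
S = L/(4πd²) = 74.02 W m⁻².
The planet radiates to space at T_e = [S(1−α)/(4σ)]^(1/4) = 111.0 K.
The surface balance (absorbed SW + ε·downward IR = σT_s⁴) with T_a⁴ = T_s⁴/2 reduces to T_s = T_e·[2/(2−ε)]^¼ = 125.7 K.
The atmosphere warms the surface by 14.73 K.

14.7 K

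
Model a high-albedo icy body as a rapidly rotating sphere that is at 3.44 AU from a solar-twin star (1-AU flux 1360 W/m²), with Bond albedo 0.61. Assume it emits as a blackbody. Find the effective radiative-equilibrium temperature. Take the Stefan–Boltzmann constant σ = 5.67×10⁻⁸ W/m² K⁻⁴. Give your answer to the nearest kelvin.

119 K

Flux at the orbit: S = 1360/(3.44)² = 114.9 W/m².
Averaging over the sphere, the absorbed flux is S(1−α)/4 = 11.21 W/m².
In equilibrium σT⁴ equals this, so T = 118.6 K.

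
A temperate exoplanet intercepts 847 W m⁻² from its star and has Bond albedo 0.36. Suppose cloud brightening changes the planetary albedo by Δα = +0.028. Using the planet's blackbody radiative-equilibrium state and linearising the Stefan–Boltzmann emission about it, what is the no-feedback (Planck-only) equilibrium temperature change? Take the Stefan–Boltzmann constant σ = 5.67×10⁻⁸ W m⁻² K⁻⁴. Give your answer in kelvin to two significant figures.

Unperturbed T_e = [847.0·(1−0.36)/(4σ)]^¼ = 221.1 K.
TOA radiative forcing: ΔF = −S·Δα/4 = −847.0·(+0.028)/4 = -5.929 W m⁻².
Linearising σT⁴ gives d(σT⁴)/dT = 4σT_e³ = 2.452 W m⁻² per K.
Hence the no-feedback warming is ΔF/(4σT_e³) = -2.42 K.

-2.4 K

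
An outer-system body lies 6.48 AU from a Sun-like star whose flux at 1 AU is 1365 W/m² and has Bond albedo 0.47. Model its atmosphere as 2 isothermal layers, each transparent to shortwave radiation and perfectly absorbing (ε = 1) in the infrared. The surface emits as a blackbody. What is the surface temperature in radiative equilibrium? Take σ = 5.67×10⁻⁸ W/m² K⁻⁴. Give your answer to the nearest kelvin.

By the inverse-square law, S = 1365/6.48² = 32.51 W/m².
Top-of-atmosphere balance: σT_e⁴ = S(1−α)/4 = 4.307 W/m² → T_e = 93.36 K.
With N = 2 opaque layers, T_s = (N+1)^(1/4)·T_e = 3^(1/4)·93.36 = 122.9 K.

123 kelvin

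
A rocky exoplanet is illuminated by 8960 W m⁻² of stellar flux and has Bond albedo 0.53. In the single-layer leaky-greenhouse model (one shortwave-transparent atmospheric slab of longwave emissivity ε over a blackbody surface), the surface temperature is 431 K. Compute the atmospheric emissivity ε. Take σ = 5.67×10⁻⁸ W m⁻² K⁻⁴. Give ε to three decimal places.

0.924

Effective temperature: T_e = [S(1−α)/(4σ)]^(1/4) = 369.1 K.
Since (2−ε)/2 = (T_e/T_s)⁴ = 0.5381, ε = 0.9238.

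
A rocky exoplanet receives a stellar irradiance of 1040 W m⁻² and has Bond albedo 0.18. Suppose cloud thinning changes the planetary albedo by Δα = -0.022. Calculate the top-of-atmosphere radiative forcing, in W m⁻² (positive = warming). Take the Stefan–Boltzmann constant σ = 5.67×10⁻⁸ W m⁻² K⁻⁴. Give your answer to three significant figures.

The change in absorbed flux is Δ[S(1−α)/4] = −SΔα/4 = 5.720 W m⁻².

5.72 W m⁻²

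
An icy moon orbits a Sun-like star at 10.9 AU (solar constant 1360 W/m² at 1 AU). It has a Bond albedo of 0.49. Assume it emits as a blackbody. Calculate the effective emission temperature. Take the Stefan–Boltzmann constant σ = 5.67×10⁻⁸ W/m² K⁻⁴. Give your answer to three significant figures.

71.2 K

Irradiance scales as 1/d², so S = 1360 W/m² × (1/10.9)² = 11.45 W/m².
The planet absorbs (1−α)S over its disc πR² and re-emits over 4πR², so the mean absorbed flux is (1−0.49)·11.45/4 = 1.459 W/m².
Balancing against σT⁴: T = (1.459/5.67×10⁻⁸)^(1/4) = 71.23 K.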